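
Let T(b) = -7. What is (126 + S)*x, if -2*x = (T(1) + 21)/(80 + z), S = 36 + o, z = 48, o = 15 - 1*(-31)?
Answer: -91/8 ≈ -11.375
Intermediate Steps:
o = 46 (o = 15 + 31 = 46)
S = 82 (S = 36 + 46 = 82)
x = -7/128 (x = -(-7 + 21)/(2*(80 + 48)) = -7/128 ≈ -0.054688)
(126 + S)*x = (126 + 82)*(-7/128) = 208*(-7/128) = -91/8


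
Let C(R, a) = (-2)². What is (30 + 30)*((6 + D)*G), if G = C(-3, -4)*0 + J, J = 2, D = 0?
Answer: 720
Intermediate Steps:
C(R, a) = 4
G = 2 (G = 4*0 + 2 = 0 + 2 = 2)
(30 + 30)*((6 + D)*G) = (30 + 30)*((6 + 0)*2) = 60*(6*2) = 60*12 = 720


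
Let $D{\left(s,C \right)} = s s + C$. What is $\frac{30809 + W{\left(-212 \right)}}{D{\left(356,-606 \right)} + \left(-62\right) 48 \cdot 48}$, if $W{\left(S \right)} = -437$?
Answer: $- \frac{15186}{8359} \approx -1.8167$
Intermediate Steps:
$D{\left(s,C \right)} = C + s^{2}$ ($D{\left(s,C \right)} = s^{2} + C = C + s^{2}$)
$\frac{30809 + W{\left(-212 \right)}}{D{\left(356,-606 \right)} + \left(-62\right) 48 \cdot 48} = \frac{30809 - 437}{\left(-606 + 356^{2}\right) + \left(-62\right) 48 \cdot 48} = \frac{30372}{\left(-606 + 126736\right) - 142848} = \frac{30372}{126130 - 142848} = \frac{30372}{-16718} = 30372 \left(- \frac{1}{16718}\right) = - \frac{15186}{8359}$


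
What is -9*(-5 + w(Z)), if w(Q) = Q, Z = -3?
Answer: 72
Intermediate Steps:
-9*(-5 + w(Z)) = -9*(-5 - 3) = -9*(-8) = 72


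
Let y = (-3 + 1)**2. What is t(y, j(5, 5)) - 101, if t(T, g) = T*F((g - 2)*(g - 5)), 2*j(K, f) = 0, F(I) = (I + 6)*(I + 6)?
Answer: 923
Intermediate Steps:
F(I) = (6 + I)**2 (F(I) = (6 + I)*(6 + I) = (6 + I)**2)
j(K, f) = 0 (j(K, f) = (1/2)*0 = 0)
y = 4 (y = (-2)**2 = 4)
t(T, g) = T*(6 + (-5 + g)*(-2 + g))**2 (t(T, g) = T*(6 + (g - 2)*(g - 5))**2 = T*(6 + (-2 + g)*(-5 + g))**2 = T*(6 + (-5 + g)*(-2 + g))**2)
t(y, j(5, 5)) - 101 = 4*(16 + 0**2 - 7*0)**2 - 101 = 4*(16 + 0 + 0)**2 - 101 = 4*16**2 - 101 = 4*256 - 101 = 1024 - 101 = 923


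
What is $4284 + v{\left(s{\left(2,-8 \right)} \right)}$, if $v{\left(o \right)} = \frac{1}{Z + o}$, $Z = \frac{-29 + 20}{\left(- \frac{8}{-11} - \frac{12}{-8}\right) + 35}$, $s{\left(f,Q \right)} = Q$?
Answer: $\frac{3212909}{750} \approx 4283.9$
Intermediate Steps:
$Z = - \frac{22}{91}$ ($Z = - \frac{9}{\left(\left(-8\right) \left(- \frac{1}{11}\right) - - \frac{3}{2}\right) + 35} = - \frac{9}{\left(\frac{8}{11} + \frac{3}{2}\right) + 35} = - \frac{9}{\frac{49}{22} + 35} = - \frac{9}{\frac{819}{22}} = \left(-9\right) \frac{22}{819} = - \frac{22}{91} \approx -0.24176$)
$v{\left(o \right)} = \frac{1}{- \frac{22}{91} + o}$
$4284 + v{\left(s{\left(2,-8 \right)} \right)} = 4284 + \frac{91}{-22 + 91 \left(-8\right)} = 4284 + \frac{91}{-22 - 728} = 4284 + \frac{91}{-750} = 4284 + 91 \left(- \frac{1}{750}\right) = 4284 - \frac{91}{750} = \frac{3212909}{750}$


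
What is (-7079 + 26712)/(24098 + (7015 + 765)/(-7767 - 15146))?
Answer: 449850929/552149694 ≈ 0.81473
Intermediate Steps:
(-7079 + 26712)/(24098 + (7015 + 765)/(-7767 - 15146)) = 19633/(24098 + 7780/(-22913)) = 19633/(24098 + 7780*(-1/22913)) = 19633/(24098 - 7780/22913) = 19633/(552149694/22913) = 19633*(22913/552149694) = 449850929/552149694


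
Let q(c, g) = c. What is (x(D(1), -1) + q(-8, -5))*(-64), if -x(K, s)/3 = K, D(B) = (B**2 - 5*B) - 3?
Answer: -832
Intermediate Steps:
D(B) = -3 + B**2 - 5*B
x(K, s) = -3*K
(x(D(1), -1) + q(-8, -5))*(-64) = (-3*(-3 + 1**2 - 5*1) - 8)*(-64) = (-3*(-3 + 1 - 5) - 8)*(-64) = (-3*(-7) - 8)*(-64) = (21 - 8)*(-64) = 13*(-64) = -832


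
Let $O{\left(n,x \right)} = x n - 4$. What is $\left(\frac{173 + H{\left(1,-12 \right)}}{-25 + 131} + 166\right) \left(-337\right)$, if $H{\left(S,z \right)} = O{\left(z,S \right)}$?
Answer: $- \frac{5982761}{106} \approx -56441.0$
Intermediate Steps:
$O{\left(n,x \right)} = -4 + n x$ ($O{\left(n,x \right)} = n x - 4 = -4 + n x$)
$H{\left(S,z \right)} = -4 + S z$ ($H{\left(S,z \right)} = -4 + z S = -4 + S z$)
$\left(\frac{173 + H{\left(1,-12 \right)}}{-25 + 131} + 166\right) \left(-337\right) = \left(\frac{173 + \left(-4 + 1 \left(-12\right)\right)}{-25 + 131} + 166\right) \left(-337\right) = \left(\frac{173 - 16}{106} + 166\right) \left(-337\right) = \left(\left(173 - 16\right) \frac{1}{106} + 166\right) \left(-337\right) = \left(157 \cdot \frac{1}{106} + 166\right) \left(-337\right) = \left(\frac{157}{106} + 166\right) \left(-337\right) = \frac{17753}{106} \left(-337\right) = - \frac{5982761}{106}$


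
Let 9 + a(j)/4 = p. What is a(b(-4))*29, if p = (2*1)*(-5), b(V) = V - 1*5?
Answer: -2204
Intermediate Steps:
b(V) = -5 + V (b(V) = V - 5 = -5 + V)
p = -10 (p = 2*(-5) = -10)
a(j) = -76 (a(j) = -36 + 4*(-10) = -36 - 40 = -76)
a(b(-4))*29 = -76*29 = -2204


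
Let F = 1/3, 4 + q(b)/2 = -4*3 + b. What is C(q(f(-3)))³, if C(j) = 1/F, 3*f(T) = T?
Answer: 27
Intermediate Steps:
f(T) = T/3
q(b) = -32 + 2*b (q(b) = -8 + 2*(-4*3 + b) = -8 + 2*(-12 + b) = -8 + (-24 + 2*b) = -32 + 2*b)
F = ⅓ (F = 1*(⅓) = ⅓ ≈ 0.33333)
C(j) = 3 (C(j) = 1/(⅓) = 3)
C(q(f(-3)))³ = 3³ = 27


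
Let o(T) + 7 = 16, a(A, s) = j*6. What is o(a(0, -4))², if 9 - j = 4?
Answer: 81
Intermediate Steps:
j = 5 (j = 9 - 1*4 = 9 - 4 = 5)
a(A, s) = 30 (a(A, s) = 5*6 = 30)
o(T) = 9 (o(T) = -7 + 16 = 9)
o(a(0, -4))² = 9² = 81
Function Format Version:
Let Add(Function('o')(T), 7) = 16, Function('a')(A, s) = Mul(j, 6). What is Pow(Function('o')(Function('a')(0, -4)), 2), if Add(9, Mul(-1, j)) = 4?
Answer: 81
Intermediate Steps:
j = 5 (j = Add(9, Mul(-1, 4)) = Add(9, -4) = 5)
Function('a')(A, s) = 30 (Function('a')(A, s) = Mul(5, 6) = 30)
Function('o')(T) = 9 (Function('o')(T) = Add(-7, 16) = 9)
Pow(Function('o')(Function('a')(0, -4)), 2) = Pow(9, 2) = 81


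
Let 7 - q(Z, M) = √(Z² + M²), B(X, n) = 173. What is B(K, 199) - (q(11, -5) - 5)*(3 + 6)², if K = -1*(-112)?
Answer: 11 + 81*√146 ≈ 989.73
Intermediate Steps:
K = 112
q(Z, M) = 7 - √(M² + Z²) (q(Z, M) = 7 - √(Z² + M²) = 7 - √(M² + Z²))
B(K, 199) - (q(11, -5) - 5)*(3 + 6)² = 173 - ((7 - √((-5)² + 11²)) - 5)*(3 + 6)² = 173 - ((7 - √(25 + 121)) - 5)*9² = 173 - ((7 - √146) - 5)*81 = 173 - (2 - √146)*81 = 173 - (162 - 81*√146) = 173 + (-162 + 81*√146) = 11 + 81*√146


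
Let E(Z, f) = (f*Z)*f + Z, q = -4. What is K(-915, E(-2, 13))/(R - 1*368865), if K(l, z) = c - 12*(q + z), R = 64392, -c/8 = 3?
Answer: -1368/101491 ≈ -0.013479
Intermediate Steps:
c = -24 (c = -8*3 = -24)
E(Z, f) = Z + Z*f² (E(Z, f) = (Z*f)*f + Z = Z*f² + Z = Z + Z*f²)
K(l, z) = 24 - 12*z (K(l, z) = -24 - 12*(-4 + z) = -24 - (-48 + 12*z) = -24 + (48 - 12*z) = 24 - 12*z)
K(-915, E(-2, 13))/(R - 1*368865) = (24 - (-24)*(1 + 13²))/(64392 - 1*368865) = (24 - (-24)*(1 + 169))/(64392 - 368865) = (24 - (-24)*170)/(-304473) = (24 - 12*(-340))*(-1/304473) = (24 + 4080)*(-1/304473) = 4104*(-1/304473) = -1368/101491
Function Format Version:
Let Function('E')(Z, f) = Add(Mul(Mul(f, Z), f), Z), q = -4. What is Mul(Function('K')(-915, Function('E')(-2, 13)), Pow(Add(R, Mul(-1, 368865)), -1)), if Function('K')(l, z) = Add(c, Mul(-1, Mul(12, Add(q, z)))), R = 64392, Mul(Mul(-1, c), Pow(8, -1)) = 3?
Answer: Rational(-1368, 101491) ≈ -0.013479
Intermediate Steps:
c = -24 (c = Mul(-8, 3) = -24)
Function('E')(Z, f) = Add(Z, Mul(Z, Pow(f, 2))) (Function('E')(Z, f) = Add(Mul(Mul(Z, f), f), Z) = Add(Mul(Z, Pow(f, 2)), Z) = Add(Z, Mul(Z, Pow(f, 2))))
Function('K')(l, z) = Add(24, Mul(-12, z)) (Function('K')(l, z) = Add(-24, Mul(-1, Mul(12, Add(-4, z)))) = Add(-24, Mul(-1, Add(-48, Mul(12, z)))) = Add(-24, Add(48, Mul(-12, z))) = Add(24, Mul(-12, z)))
Mul(Function('K')(-915, Function('E')(-2, 13)), Pow(Add(R, Mul(-1, 368865)), -1)) = Mul(Add(24, Mul(-12, Mul(-2, Add(1, Pow(13, 2))))), Pow(Add(64392, Mul(-1, 368865)), -1)) = Mul(Add(24, Mul(-12, Mul(-2, Add(1, 169)))), Pow(Add(64392, -368865), -1)) = Mul(Add(24, Mul(-12, Mul(-2, 170))), Pow(-304473, -1)) = Mul(Add(24, Mul(-12, -340)), Rational(-1, 304473)) = Mul(Add(24, 4080), Rational(-1, 304473)) = Mul(4104, Rational(-1, 304473)) = Rational(-1368, 101491)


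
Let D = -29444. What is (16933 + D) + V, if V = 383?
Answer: -12128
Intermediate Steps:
(16933 + D) + V = (16933 - 29444) + 383 = -12511 + 383 = -12128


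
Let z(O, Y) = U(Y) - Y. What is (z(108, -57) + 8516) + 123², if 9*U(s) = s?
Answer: 71087/3 ≈ 23696.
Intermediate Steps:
U(s) = s/9
z(O, Y) = -8*Y/9 (z(O, Y) = Y/9 - Y = -8*Y/9)
(z(108, -57) + 8516) + 123² = (-8/9*(-57) + 8516) + 123² = (152/3 + 8516) + 15129 = 25700/3 + 15129 = 71087/3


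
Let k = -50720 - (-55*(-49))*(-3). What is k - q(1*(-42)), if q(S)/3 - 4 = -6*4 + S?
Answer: -42449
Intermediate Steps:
q(S) = -60 + 3*S (q(S) = 12 + 3*(-6*4 + S) = 12 + 3*(-24 + S) = 12 + (-72 + 3*S) = -60 + 3*S)
k = -42635 (k = -50720 - 2695*(-3) = -50720 - 1*(-8085) = -50720 + 8085 = -42635)
k - q(1*(-42)) = -42635 - (-60 + 3*(1*(-42))) = -42635 - (-60 + 3*(-42)) = -42635 - (-60 - 126) = -42635 - 1*(-186) = -42635 + 186 = -42449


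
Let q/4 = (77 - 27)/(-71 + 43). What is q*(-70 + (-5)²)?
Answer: 2250/7 ≈ 321.43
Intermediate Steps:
q = -50/7 (q = 4*((77 - 27)/(-71 + 43)) = 4*(50/(-28)) = 4*(50*(-1/28)) = 4*(-25/14) = -50/7 ≈ -7.1429)
q*(-70 + (-5)²) = -50*(-70 + (-5)²)/7 = -50*(-70 + 25)/7 = -50/7*(-45) = 2250/7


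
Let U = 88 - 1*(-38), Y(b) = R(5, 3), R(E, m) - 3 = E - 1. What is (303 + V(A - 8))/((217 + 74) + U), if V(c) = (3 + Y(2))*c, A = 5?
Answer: 91/139 ≈ 0.65468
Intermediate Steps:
R(E, m) = 2 + E (R(E, m) = 3 + (E - 1) = 3 + (-1 + E) = 2 + E)
Y(b) = 7 (Y(b) = 2 + 5 = 7)
V(c) = 10*c (V(c) = (3 + 7)*c = 10*c)
U = 126 (U = 88 + 38 = 126)
(303 + V(A - 8))/((217 + 74) + U) = (303 + 10*(5 - 8))/((217 + 74) + 126) = (303 + 10*(-3))/(291 + 126) = (303 - 30)/417 = 273*(1/417) = 91/139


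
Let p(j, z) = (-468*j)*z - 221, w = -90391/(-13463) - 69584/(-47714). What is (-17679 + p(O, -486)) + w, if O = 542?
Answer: 39589138317041339/321186791 ≈ 1.2326e+8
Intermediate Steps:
w = 2624862783/321186791 (w = -90391*(-1/13463) - 69584*(-1/47714) = 90391/13463 + 34792/23857 = 2624862783/321186791 ≈ 8.1724)
p(j, z) = -221 - 468*j*z (p(j, z) = -468*j*z - 221 = -221 - 468*j*z)
(-17679 + p(O, -486)) + w = (-17679 + (-221 - 468*542*(-486))) + 2624862783/321186791 = (-17679 + (-221 + 123276816)) + 2624862783/321186791 = (-17679 + 123276595) + 2624862783/321186791 = 123258916 + 2624862783/321186791 = 39589138317041339/321186791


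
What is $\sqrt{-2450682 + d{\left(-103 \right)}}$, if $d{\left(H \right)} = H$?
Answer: $i \sqrt{2450785} \approx 1565.5 i$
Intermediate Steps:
$\sqrt{-2450682 + d{\left(-103 \right)}} = \sqrt{-2450682 - 103} = \sqrt{-2450785} = i \sqrt{2450785}$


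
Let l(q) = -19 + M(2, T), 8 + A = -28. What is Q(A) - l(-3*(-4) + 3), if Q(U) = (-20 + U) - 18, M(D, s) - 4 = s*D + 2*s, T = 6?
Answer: -83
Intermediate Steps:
A = -36 (A = -8 - 28 = -36)
M(D, s) = 4 + 2*s + D*s (M(D, s) = 4 + (s*D + 2*s) = 4 + (D*s + 2*s) = 4 + (2*s + D*s) = 4 + 2*s + D*s)
Q(U) = -38 + U
l(q) = 9 (l(q) = -19 + (4 + 2*6 + 2*6) = -19 + (4 + 12 + 12) = -19 + 28 = 9)
Q(A) - l(-3*(-4) + 3) = (-38 - 36) - 1*9 = -74 - 9 = -83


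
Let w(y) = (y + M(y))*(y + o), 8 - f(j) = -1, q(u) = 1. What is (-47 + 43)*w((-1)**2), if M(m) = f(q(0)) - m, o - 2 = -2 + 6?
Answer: -252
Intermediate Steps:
f(j) = 9 (f(j) = 8 - 1*(-1) = 8 + 1 = 9)
o = 6 (o = 2 + (-2 + 6) = 2 + 4 = 6)
M(m) = 9 - m
w(y) = 54 + 9*y (w(y) = (y + (9 - y))*(y + 6) = 9*(6 + y) = 54 + 9*y)
(-47 + 43)*w((-1)**2) = (-47 + 43)*(54 + 9*(-1)**2) = -4*(54 + 9*1) = -4*(54 + 9) = -4*63 = -252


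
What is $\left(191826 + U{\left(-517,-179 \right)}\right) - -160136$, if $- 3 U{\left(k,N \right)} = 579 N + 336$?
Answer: $386397$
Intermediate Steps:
$U{\left(k,N \right)} = -112 - 193 N$ ($U{\left(k,N \right)} = - \frac{579 N + 336}{3} = - \frac{336 + 579 N}{3} = -112 - 193 N$)
$\left(191826 + U{\left(-517,-179 \right)}\right) - -160136 = \left(191826 - -34435\right) - -160136 = \left(191826 + \left(-112 + 34547\right)\right) + 160136 = \left(191826 + 34435\right) + 160136 = 226261 + 160136 = 386397$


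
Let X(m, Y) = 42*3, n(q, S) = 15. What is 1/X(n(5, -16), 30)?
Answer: 1/126 ≈ 0.0079365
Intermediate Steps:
X(m, Y) = 126
1/X(n(5, -16), 30) = 1/126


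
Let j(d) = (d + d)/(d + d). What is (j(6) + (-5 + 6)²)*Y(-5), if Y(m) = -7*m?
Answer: 70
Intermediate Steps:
j(d) = 1 (j(d) = (2*d)/((2*d)) = (2*d)*(1/(2*d)) = 1)
(j(6) + (-5 + 6)²)*Y(-5) = (1 + (-5 + 6)²)*(-7*(-5)) = (1 + 1²)*35 = (1 + 1)*35 = 2*35 = 70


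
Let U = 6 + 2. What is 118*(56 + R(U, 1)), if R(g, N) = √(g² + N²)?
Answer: 6608 + 118*√65 ≈ 7559.3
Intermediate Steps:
U = 8
R(g, N) = √(N² + g²)
118*(56 + R(U, 1)) = 118*(56 + √(1² + 8²)) = 118*(56 + √(1 + 64)) = 118*(56 + √65) = 6608 + 118*√65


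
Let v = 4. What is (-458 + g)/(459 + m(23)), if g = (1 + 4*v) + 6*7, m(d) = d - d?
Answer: -133/153 ≈ -0.86928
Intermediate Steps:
m(d) = 0
g = 59 (g = (1 + 4*4) + 6*7 = (1 + 16) + 42 = 17 + 42 = 59)
(-458 + g)/(459 + m(23)) = (-458 + 59)/(459 + 0) = -399/459 = -399*1/459 = -133/153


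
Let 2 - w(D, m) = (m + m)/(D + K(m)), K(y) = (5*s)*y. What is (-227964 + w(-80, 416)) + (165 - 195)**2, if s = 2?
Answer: -57900862/255 ≈ -2.2706e+5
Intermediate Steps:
K(y) = 10*y (K(y) = (5*2)*y = 10*y)
w(D, m) = 2 - 2*m/(D + 10*m) (w(D, m) = 2 - (m + m)/(D + 10*m) = 2 - 2*m/(D + 10*m))
(-227964 + w(-80, 416)) + (165 - 195)**2 = (-227964 + 2*(-80 + 9*416)/(-80 + 10*416)) + (165 - 195)**2 = (-227964 + 2*(-80 + 3744)/(-80 + 4160)) + (-30)**2 = (-227964 + 2*3664/4080) + 900 = (-227964 + 2*(1/4080)*3664) + 900 = (-227964 + 458/255) + 900 = -58130362/255 + 900 = -57900862/255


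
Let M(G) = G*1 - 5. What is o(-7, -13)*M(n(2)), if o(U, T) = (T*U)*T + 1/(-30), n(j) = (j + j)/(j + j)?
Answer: 70982/15 ≈ 4732.1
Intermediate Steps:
n(j) = 1 (n(j) = (2*j)/((2*j)) = (2*j)*(1/(2*j)) = 1)
o(U, T) = -1/30 + U*T² (o(U, T) = U*T² - 1/30 = -1/30 + U*T²)
M(G) = -5 + G (M(G) = G - 5 = -5 + G)
o(-7, -13)*M(n(2)) = (-1/30 - 7*(-13)²)*(-5 + 1) = (-1/30 - 7*169)*(-4) = (-1/30 - 1183)*(-4) = -35491/30*(-4) = 70982/15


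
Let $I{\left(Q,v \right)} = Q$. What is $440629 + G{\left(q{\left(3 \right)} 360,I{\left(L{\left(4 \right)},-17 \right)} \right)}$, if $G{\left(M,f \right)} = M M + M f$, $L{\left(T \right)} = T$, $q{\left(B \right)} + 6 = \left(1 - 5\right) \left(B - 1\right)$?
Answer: $25822069$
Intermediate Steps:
$q{\left(B \right)} = -2 - 4 B$ ($q{\left(B \right)} = -6 + \left(1 - 5\right) \left(B - 1\right) = -6 - 4 \left(-1 + B\right) = -6 - \left(-4 + 4 B\right) = -2 - 4 B$)
$G{\left(M,f \right)} = M^{2} + M f$
$440629 + G{\left(q{\left(3 \right)} 360,I{\left(L{\left(4 \right)},-17 \right)} \right)} = 440629 + \left(-2 - 12\right) 360 \left(\left(-2 - 12\right) 360 + 4\right) = 440629 + \left(-14\right) 360 \left(\left(-14\right) 360 + 4\right) = 440629 - 5040 \left(-5040 + 4\right) = 440629 - -25381440 = 440629 + 25381440 = 25822069$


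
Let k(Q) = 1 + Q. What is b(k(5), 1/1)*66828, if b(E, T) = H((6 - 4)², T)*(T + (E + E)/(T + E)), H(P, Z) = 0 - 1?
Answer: -1269732/7 ≈ -1.8139e+5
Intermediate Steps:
H(P, Z) = -1
b(E, T) = -T - 2*E/(E + T) (b(E, T) = -(T + (E + E)/(T + E)) = -(T + (2*E)/(E + T)) = -(T + 2*E/(E + T)) = -T - 2*E/(E + T))
b(k(5), 1/1)*66828 = ((-(1/1)² - 2*(1 + 5) - 1*(1 + 5)/1)/((1 + 5) + 1/1))*66828 = ((-1*1² - 2*6 - 1*6*1)/(6 + 1))*66828 = ((-1*1 - 12 - 6)/7)*66828 = ((-1 - 12 - 6)/7)*66828 = ((⅐)*(-19))*66828 = -19/7*66828 = -1269732/7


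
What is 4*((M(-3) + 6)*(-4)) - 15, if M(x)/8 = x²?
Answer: -1263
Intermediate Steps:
M(x) = 8*x²
4*((M(-3) + 6)*(-4)) - 15 = 4*((8*(-3)² + 6)*(-4)) - 15 = 4*((8*9 + 6)*(-4)) - 15 = 4*((72 + 6)*(-4)) - 15 = 4*(78*(-4)) - 15 = 4*(-312) - 15 = -1248 - 15 = -1263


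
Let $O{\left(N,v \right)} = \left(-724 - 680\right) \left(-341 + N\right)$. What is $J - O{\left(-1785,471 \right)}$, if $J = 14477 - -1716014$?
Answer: $-1254413$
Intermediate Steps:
$O{\left(N,v \right)} = 478764 - 1404 N$ ($O{\left(N,v \right)} = - 1404 \left(-341 + N\right) = 478764 - 1404 N$)
$J = 1730491$ ($J = 14477 + 1716014 = 1730491$)
$J - O{\left(-1785,471 \right)} = 1730491 - \left(478764 - -2506140\right) = 1730491 - \left(478764 + 2506140\right) = 1730491 - 2984904 = -1254413$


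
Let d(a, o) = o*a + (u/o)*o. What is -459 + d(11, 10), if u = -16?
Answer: -365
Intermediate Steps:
d(a, o) = -16 + a*o (d(a, o) = o*a + (-16/o)*o = a*o - 16 = -16 + a*o)
-459 + d(11, 10) = -459 + (-16 + 11*10) = -459 + (-16 + 110) = -459 + 94 = -365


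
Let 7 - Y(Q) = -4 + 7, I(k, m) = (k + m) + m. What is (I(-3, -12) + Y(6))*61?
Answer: -1403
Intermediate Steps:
I(k, m) = k + 2*m
Y(Q) = 4 (Y(Q) = 7 - (-4 + 7) = 7 - 1*3 = 7 - 3 = 4)
(I(-3, -12) + Y(6))*61 = ((-3 + 2*(-12)) + 4)*61 = ((-3 - 24) + 4)*61 = (-27 + 4)*61 = -23*61 = -1403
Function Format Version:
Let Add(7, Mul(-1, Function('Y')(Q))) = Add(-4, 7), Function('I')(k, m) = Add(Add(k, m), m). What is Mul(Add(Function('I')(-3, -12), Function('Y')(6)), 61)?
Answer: -1403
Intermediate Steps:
Function('I')(k, m) = Add(k, Mul(2, m))
Function('Y')(Q) = 4 (Function('Y')(Q) = Add(7, Mul(-1, Add(-4, 7))) = Add(7, Mul(-1, 3)) = Add(7, -3) = 4)
Mul(Add(Function('I')(-3, -12), Function('Y')(6)), 61) = Mul(Add(Add(-3, Mul(2, -12)), 4), 61) = Mul(Add(Add(-3, -24), 4), 61) = Mul(Add(-27, 4), 61) = Mul(-23, 61) = -1403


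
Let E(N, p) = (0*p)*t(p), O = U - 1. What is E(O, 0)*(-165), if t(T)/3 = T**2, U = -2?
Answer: 0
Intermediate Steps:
t(T) = 3*T**2
O = -3 (O = -2 - 1 = -3)
E(N, p) = 0 (E(N, p) = (0*p)*(3*p**2) = 0*(3*p**2) = 0)
E(O, 0)*(-165) = 0*(-165) = 0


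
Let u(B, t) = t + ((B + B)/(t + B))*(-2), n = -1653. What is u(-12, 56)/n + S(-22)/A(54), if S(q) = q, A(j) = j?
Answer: -72323/163647 ≈ -0.44195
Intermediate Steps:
u(B, t) = t - 4*B/(B + t) (u(B, t) = t + ((2*B)/(B + t))*(-2) = t + (2*B/(B + t))*(-2) = t - 4*B/(B + t))
u(-12, 56)/n + S(-22)/A(54) = ((56² - 4*(-12) - 12*56)/(-12 + 56))/(-1653) - 22/54 = ((3136 + 48 - 672)/44)*(-1/1653) - 22*1/54 = ((1/44)*2512)*(-1/1653) - 11/27 = (628/11)*(-1/1653) - 11/27 = -628/18183 - 11/27 = -72323/163647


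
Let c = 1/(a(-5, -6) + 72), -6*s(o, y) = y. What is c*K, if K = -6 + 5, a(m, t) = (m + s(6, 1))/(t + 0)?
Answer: -36/2623 ≈ -0.013725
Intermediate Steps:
s(o, y) = -y/6
a(m, t) = (-⅙ + m)/t (a(m, t) = (m - ⅙*1)/(t + 0) = (m - ⅙)/t = (-⅙ + m)/t)
K = -1
c = 36/2623 (c = 1/((-⅙ - 5)/(-6) + 72) = 1/(-⅙*(-31/6) + 72) = 1/(31/36 + 72) = 1/(2623/36) = 36/2623 ≈ 0.013725)
c*K = (36/2623)*(-1) = -36/2623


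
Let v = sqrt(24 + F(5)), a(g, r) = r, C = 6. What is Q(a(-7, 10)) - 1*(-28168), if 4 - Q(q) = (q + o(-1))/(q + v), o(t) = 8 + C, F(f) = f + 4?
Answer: 1887284/67 + 24*sqrt(33)/67 ≈ 28170.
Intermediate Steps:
F(f) = 4 + f
v = sqrt(33) (v = sqrt(24 + (4 + 5)) = sqrt(24 + 9) = sqrt(33) ≈ 5.7446)
o(t) = 14 (o(t) = 8 + 6 = 14)
Q(q) = 4 - (14 + q)/(q + sqrt(33)) (Q(q) = 4 - (q + 14)/(q + sqrt(33)) = 4 - (14 + q)/(q + sqrt(33)))
Q(a(-7, 10)) - 1*(-28168) = (-14 + 3*10 + 4*sqrt(33))/(10 + sqrt(33)) - 1*(-28168) = (-14 + 30 + 4*sqrt(33))/(10 + sqrt(33)) + 28168 = (16 + 4*sqrt(33))/(10 + sqrt(33)) + 28168 = 28168 + (16 + 4*sqrt(33))/(10 + sqrt(33))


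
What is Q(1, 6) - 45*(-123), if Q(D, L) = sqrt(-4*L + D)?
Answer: 5535 + I*sqrt(23) ≈ 5535.0 + 4.7958*I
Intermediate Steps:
Q(D, L) = sqrt(D - 4*L)
Q(1, 6) - 45*(-123) = sqrt(1 - 4*6) - 45*(-123) = sqrt(1 - 24) + 5535 = sqrt(-23) + 5535 = I*sqrt(23) + 5535 = 5535 + I*sqrt(23)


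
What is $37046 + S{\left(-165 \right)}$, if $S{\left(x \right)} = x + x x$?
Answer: $64106$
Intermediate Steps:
$S{\left(x \right)} = x + x^{2}$
$37046 + S{\left(-165 \right)} = 37046 - 165 \left(1 - 165\right) = 37046 - -27060 = 37046 + 27060 = 64106$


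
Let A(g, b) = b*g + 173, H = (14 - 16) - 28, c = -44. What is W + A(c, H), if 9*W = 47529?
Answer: 6774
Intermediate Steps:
W = 5281 (W = (1/9)*47529 = 5281)
H = -30 (H = -2 - 28 = -30)
A(g, b) = 173 + b*g
W + A(c, H) = 5281 + (173 - 30*(-44)) = 5281 + (173 + 1320) = 5281 + 1493 = 6774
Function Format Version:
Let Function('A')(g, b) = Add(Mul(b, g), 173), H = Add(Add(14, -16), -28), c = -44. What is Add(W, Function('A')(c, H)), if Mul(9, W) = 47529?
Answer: 6774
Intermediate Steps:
W = 5281 (W = Mul(Rational(1, 9), 47529) = 5281)
H = -30 (H = Add(-2, -28) = -30)
Function('A')(g, b) = Add(173, Mul(b, g))
Add(W, Function('A')(c, H)) = Add(5281, Add(173, Mul(-30, -44))) = Add(5281, Add(173, 1320)) = Add(5281, 1493) = 6774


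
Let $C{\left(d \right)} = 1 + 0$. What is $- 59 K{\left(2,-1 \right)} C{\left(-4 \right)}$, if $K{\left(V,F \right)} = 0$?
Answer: $0$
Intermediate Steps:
$C{\left(d \right)} = 1$
$- 59 K{\left(2,-1 \right)} C{\left(-4 \right)} = \left(-59\right) 0 \cdot 1 = 0 \cdot 1 = 0$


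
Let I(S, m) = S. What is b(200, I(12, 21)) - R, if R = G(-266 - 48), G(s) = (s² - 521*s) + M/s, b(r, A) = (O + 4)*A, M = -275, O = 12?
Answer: -82267647/314 ≈ -2.6200e+5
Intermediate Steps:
b(r, A) = 16*A (b(r, A) = (12 + 4)*A = 16*A)
G(s) = s² - 521*s - 275/s (G(s) = (s² - 521*s) - 275/s = s² - 521*s - 275/s)
R = 82327935/314 (R = (-275 + (-266 - 48)²*(-521 + (-266 - 48)))/(-266 - 48) = (-275 + (-314)²*(-521 - 314))/(-314) = -(-275 + 98596*(-835))/314 = -(-275 - 82327660)/314 = -1/314*(-82327935) = 82327935/314 ≈ 2.6219e+5)
b(200, I(12, 21)) - R = 16*12 - 1*82327935/314 = 192 - 82327935/314 = -82267647/314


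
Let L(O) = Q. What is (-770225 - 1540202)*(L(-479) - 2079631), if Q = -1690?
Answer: 4808740234067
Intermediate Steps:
L(O) = -1690
(-770225 - 1540202)*(L(-479) - 2079631) = (-770225 - 1540202)*(-1690 - 2079631) = -2310427*(-2081321) = 4808740234067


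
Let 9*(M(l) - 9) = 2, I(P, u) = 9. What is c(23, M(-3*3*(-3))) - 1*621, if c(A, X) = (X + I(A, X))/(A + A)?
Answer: -128465/207 ≈ -620.60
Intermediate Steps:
M(l) = 83/9 (M(l) = 9 + (⅑)*2 = 9 + 2/9 = 83/9)
c(A, X) = (9 + X)/(2*A) (c(A, X) = (X + 9)/(A + A) = (9 + X)/((2*A)) = (9 + X)*(1/(2*A)) = (9 + X)/(2*A))
c(23, M(-3*3*(-3))) - 1*621 = (½)*(9 + 83/9)/23 - 1*621 = (½)*(1/23)*(164/9) - 621 = 82/207 - 621 = -128465/207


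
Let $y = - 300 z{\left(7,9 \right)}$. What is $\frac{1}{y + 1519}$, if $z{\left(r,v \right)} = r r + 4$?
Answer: $- \frac{1}{14381} \approx -6.9536 \cdot 10^{-5}$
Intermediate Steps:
$z{\left(r,v \right)} = 4 + r^{2}$ ($z{\left(r,v \right)} = r^{2} + 4 = 4 + r^{2}$)
$y = -15900$ ($y = - 300 \left(4 + 7^{2}\right) = - 300 \left(4 + 49\right) = \left(-300\right) 53 = -15900$)
$\frac{1}{y + 1519} = \frac{1}{-15900 + 1519} = \frac{1}{-14381} = - \frac{1}{14381}$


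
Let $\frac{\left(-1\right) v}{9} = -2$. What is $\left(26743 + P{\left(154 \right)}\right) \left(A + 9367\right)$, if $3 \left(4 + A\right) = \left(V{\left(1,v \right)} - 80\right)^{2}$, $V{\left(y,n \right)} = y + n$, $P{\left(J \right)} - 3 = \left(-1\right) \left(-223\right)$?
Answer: $\frac{857883890}{3} \approx 2.8596 \cdot 10^{8}$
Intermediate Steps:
$P{\left(J \right)} = 226$ ($P{\left(J \right)} = 3 - -223 = 3 + 223 = 226$)
$v = 18$ ($v = \left(-9\right) \left(-2\right) = 18$)
$V{\left(y,n \right)} = n + y$
$A = \frac{3709}{3}$ ($A = -4 + \frac{\left(\left(18 + 1\right) - 80\right)^{2}}{3} = -4 + \frac{\left(19 - 80\right)^{2}}{3} = -4 + \frac{\left(-61\right)^{2}}{3} = -4 + \frac{1}{3} \cdot 3721 = -4 + \frac{3721}{3} = \frac{3709}{3} \approx 1236.3$)
$\left(26743 + P{\left(154 \right)}\right) \left(A + 9367\right) = \left(26743 + 226\right) \left(\frac{3709}{3} + 9367\right) = 26969 \cdot \frac{31810}{3} = \frac{857883890}{3}$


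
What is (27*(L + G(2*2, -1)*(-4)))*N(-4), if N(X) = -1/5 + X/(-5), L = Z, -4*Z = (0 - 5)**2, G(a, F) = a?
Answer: -7209/20 ≈ -360.45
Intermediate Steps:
Z = -25/4 (Z = -(0 - 5)**2/4 = -1/4*(-5)**2 = -1/4*25 = -25/4 ≈ -6.2500)
L = -25/4 ≈ -6.2500
N(X) = -1/5 - X/5 (N(X) = -1*1/5 + X*(-1/5) = -1/5 - X/5)
(27*(L + G(2*2, -1)*(-4)))*N(-4) = (27*(-25/4 + (2*2)*(-4)))*(-1/5 - 1/5*(-4)) = (27*(-25/4 + 4*(-4)))*(-1/5 + 4/5) = (27*(-25/4 - 16))*(3/5) = (27*(-89/4))*(3/5) = -2403/4*3/5 = -7209/20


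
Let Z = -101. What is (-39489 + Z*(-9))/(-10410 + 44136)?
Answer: -6430/5621 ≈ -1.1439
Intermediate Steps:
(-39489 + Z*(-9))/(-10410 + 44136) = (-39489 - 101*(-9))/(-10410 + 44136) = (-39489 + 909)/33726 = -38580*1/33726 = -6430/5621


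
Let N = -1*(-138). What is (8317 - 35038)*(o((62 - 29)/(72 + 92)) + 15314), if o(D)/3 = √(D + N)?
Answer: -409205394 - 80163*√929265/82 ≈ -4.1015e+8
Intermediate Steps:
N = 138
o(D) = 3*√(138 + D) (o(D) = 3*√(D + 138) = 3*√(138 + D))
(8317 - 35038)*(o((62 - 29)/(72 + 92)) + 15314) = (8317 - 35038)*(3*√(138 + (62 - 29)/(72 + 92)) + 15314) = -26721*(3*√(138 + 33/164) + 15314) = -26721*(3*√(22665/164) + 15314) = -26721*(3*(√929265/82) + 15314) = -26721*(3*√929265/82 + 15314) = -26721*(15314 + 3*√929265/82) = -409205394 - 80163*√929265/82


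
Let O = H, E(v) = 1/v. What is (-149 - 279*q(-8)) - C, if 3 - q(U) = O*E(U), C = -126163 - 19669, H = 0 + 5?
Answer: 1157373/8 ≈ 1.4467e+5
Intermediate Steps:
H = 5
C = -145832
E(v) = 1/v
O = 5
q(U) = 3 - 5/U
(-149 - 279*q(-8)) - C = (-149 - 279*(3 - 5/(-8))) - 1*(-145832) = (-149 - 279*(3 - 5*(-1/8))) + 145832 = (-149 - 279*(3 + 5/8)) + 145832 = (-149 - 279*29/8) + 145832 = (-149 - 8091/8) + 145832 = -9283/8 + 145832 = 1157373/8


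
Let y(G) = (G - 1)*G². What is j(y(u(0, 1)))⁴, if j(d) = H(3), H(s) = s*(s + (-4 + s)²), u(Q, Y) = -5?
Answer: 20736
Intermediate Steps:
y(G) = G²*(-1 + G) (y(G) = (-1 + G)*G² = G²*(-1 + G))
j(d) = 12 (j(d) = 3*(3 + (-4 + 3)²) = 3*(3 + (-1)²) = 3*(3 + 1) = 3*4 = 12)
j(y(u(0, 1)))⁴ = 12⁴ = 20736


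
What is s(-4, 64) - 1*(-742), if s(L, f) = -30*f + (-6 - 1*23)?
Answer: -1207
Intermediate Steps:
s(L, f) = -29 - 30*f (s(L, f) = -30*f + (-6 - 23) = -30*f - 29 = -29 - 30*f)
s(-4, 64) - 1*(-742) = (-29 - 30*64) - 1*(-742) = (-29 - 1920) + 742 = -1949 + 742 = -1207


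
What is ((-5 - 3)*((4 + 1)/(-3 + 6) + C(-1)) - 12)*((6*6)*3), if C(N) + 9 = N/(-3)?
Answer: 4752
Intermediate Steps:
C(N) = -9 - N/3 (C(N) = -9 + N/(-3) = -9 + N*(-⅓) = -9 - N/3)
((-5 - 3)*((4 + 1)/(-3 + 6) + C(-1)) - 12)*((6*6)*3) = ((-5 - 3)*((4 + 1)/(-3 + 6) + (-9 - ⅓*(-1))) - 12)*((6*6)*3) = (-8*(5/3 + (-9 + ⅓)) - 12)*(36*3) = (-8*(5*(⅓) - 26/3) - 12)*108 = (-8*(5/3 - 26/3) - 12)*108 = (-8*(-7) - 12)*108 = (56 - 12)*108 = 44*108 = 4752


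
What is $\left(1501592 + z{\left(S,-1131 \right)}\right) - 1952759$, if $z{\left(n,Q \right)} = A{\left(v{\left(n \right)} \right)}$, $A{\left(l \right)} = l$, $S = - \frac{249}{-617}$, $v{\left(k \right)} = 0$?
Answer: $-451167$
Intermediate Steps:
$S = \frac{249}{617}$ ($S = \left(-249\right) \left(- \frac{1}{617}\right) = \frac{249}{617} \approx 0.40357$)
$z{\left(n,Q \right)} = 0$
$\left(1501592 + z{\left(S,-1131 \right)}\right) - 1952759 = \left(1501592 + 0\right) - 1952759 = 1501592 - 1952759 = -451167$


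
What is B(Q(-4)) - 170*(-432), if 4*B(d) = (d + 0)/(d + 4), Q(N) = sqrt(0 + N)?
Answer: 1468801/20 + I/10 ≈ 73440.0 + 0.1*I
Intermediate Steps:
Q(N) = sqrt(N)
B(d) = d/(4*(4 + d)) (B(d) = ((d + 0)/(d + 4))/4 = (d/(4 + d))/4 = d/(4*(4 + d)))
B(Q(-4)) - 170*(-432) = sqrt(-4)/(4*(4 + sqrt(-4))) - 170*(-432) = (2*I)/(4*(4 + 2*I)) + 73440 = (2*I)*((4 - 2*I)/20)/4 + 73440 = I*(4 - 2*I)/40 + 73440 = 73440 + I*(4 - 2*I)/40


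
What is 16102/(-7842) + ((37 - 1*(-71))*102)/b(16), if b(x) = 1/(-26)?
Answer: -1123045187/3921 ≈ -2.8642e+5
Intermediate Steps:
b(x) = -1/26
16102/(-7842) + ((37 - 1*(-71))*102)/b(16) = 16102/(-7842) + ((37 - 1*(-71))*102)/(-1/26) = 16102*(-1/7842) + ((37 + 71)*102)*(-26) = -8051/3921 + (108*102)*(-26) = -8051/3921 + 11016*(-26) = -8051/3921 - 286416 = -1123045187/3921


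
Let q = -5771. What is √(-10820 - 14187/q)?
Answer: I*√360272178443/5771 ≈ 104.01*I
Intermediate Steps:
√(-10820 - 14187/q) = √(-10820 - 14187/(-5771)) = √(-10820 - 14187*(-1/5771)) = √(-10820 + 14187/5771) = √(-62428033/5771) = I*√360272178443/5771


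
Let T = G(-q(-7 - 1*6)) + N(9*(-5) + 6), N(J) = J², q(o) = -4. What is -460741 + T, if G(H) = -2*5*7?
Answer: -459290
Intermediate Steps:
G(H) = -70 (G(H) = -10*7 = -70)
T = 1451 (T = -70 + (9*(-5) + 6)² = -70 + (-45 + 6)² = -70 + (-39)² = -70 + 1521 = 1451)
-460741 + T = -460741 + 1451 = -459290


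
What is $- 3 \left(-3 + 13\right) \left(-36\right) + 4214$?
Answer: $5294$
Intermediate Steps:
$- 3 \left(-3 + 13\right) \left(-36\right) + 4214 = \left(-3\right) 10 \left(-36\right) + 4214 = \left(-30\right) \left(-36\right) + 4214 = 1080 + 4214 = 5294$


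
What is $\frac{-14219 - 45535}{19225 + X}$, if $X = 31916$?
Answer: $- \frac{19918}{17047} \approx -1.1684$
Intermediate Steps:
$\frac{-14219 - 45535}{19225 + X} = \frac{-14219 - 45535}{19225 + 31916} = - \frac{59754}{51141} = \left(-59754\right) \frac{1}{51141} = - \frac{19918}{17047}$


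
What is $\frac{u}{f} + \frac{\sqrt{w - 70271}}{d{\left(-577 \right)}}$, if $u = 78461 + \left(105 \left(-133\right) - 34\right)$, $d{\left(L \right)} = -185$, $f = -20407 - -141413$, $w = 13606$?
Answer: $\frac{32231}{60503} - \frac{i \sqrt{56665}}{185} \approx 0.53272 - 1.2867 i$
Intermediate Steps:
$f = 121006$ ($f = -20407 + 141413 = 121006$)
$u = 64462$ ($u = 78461 - 13999 = 64462$)
$\frac{u}{f} + \frac{\sqrt{w - 70271}}{d{\left(-577 \right)}} = \frac{64462}{121006} + \frac{\sqrt{13606 - 70271}}{-185} = 64462 \cdot \frac{1}{121006} + \sqrt{-56665} \left(- \frac{1}{185}\right) = \frac{32231}{60503} + i \sqrt{56665} \left(- \frac{1}{185}\right) = \frac{32231}{60503} - \frac{i \sqrt{56665}}{185}$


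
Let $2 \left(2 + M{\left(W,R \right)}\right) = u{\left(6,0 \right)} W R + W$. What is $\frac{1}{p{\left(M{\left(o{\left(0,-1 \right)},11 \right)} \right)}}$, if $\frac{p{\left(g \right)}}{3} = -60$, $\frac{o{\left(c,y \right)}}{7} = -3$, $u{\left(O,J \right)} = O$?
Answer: $- \frac{1}{180} \approx -0.0055556$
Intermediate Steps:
$o{\left(c,y \right)} = -21$ ($o{\left(c,y \right)} = 7 \left(-3\right) = -21$)
$M{\left(W,R \right)} = -2 + \frac{W}{2} + 3 R W$ ($M{\left(W,R \right)} = -2 + \frac{6 W R + W}{2} = -2 + \frac{6 R W + W}{2} = -2 + \frac{W + 6 R W}{2} = -2 + \left(\frac{W}{2} + 3 R W\right) = -2 + \frac{W}{2} + 3 R W$)
$p{\left(g \right)} = -180$ ($p{\left(g \right)} = 3 \left(-60\right) = -180$)
$\frac{1}{p{\left(M{\left(o{\left(0,-1 \right)},11 \right)} \right)}} = \frac{1}{-180} = - \frac{1}{180}$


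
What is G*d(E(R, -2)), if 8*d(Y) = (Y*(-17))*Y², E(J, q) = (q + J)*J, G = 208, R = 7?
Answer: -18950750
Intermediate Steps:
E(J, q) = J*(J + q) (E(J, q) = (J + q)*J = J*(J + q))
d(Y) = -17*Y³/8 (d(Y) = ((Y*(-17))*Y²)/8 = ((-17*Y)*Y²)/8 = (-17*Y³)/8 = -17*Y³/8)
G*d(E(R, -2)) = 208*(-17*343*(7 - 2)³/8) = 208*(-17*(7*5)³/8) = 208*(-17/8*35³) = 208*(-17/8*42875) = 208*(-728875/8) = -18950750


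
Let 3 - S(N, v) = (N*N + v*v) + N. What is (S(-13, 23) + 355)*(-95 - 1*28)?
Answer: 40221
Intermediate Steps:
S(N, v) = 3 - N - N² - v² (S(N, v) = 3 - ((N*N + v*v) + N) = 3 - ((N² + v²) + N) = 3 - (N + N² + v²) = 3 + (-N - N² - v²) = 3 - N - N² - v²)
(S(-13, 23) + 355)*(-95 - 1*28) = ((3 - 1*(-13) - 1*(-13)² - 1*23²) + 355)*(-95 - 1*28) = ((3 + 13 - 1*169 - 1*529) + 355)*(-95 - 28) = ((3 + 13 - 169 - 529) + 355)*(-123) = (-682 + 355)*(-123) = -327*(-123) = 40221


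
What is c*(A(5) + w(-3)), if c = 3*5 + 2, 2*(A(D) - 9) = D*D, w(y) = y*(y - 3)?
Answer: 1343/2 ≈ 671.50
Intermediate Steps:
w(y) = y*(-3 + y)
A(D) = 9 + D**2/2 (A(D) = 9 + (D*D)/2 = 9 + D**2/2)
c = 17 (c = 15 + 2 = 17)
c*(A(5) + w(-3)) = 17*((9 + (1/2)*5**2) - 3*(-3 - 3)) = 17*((9 + (1/2)*25) - 3*(-6)) = 17*((9 + 25/2) + 18) = 17*(43/2 + 18) = 17*(79/2) = 1343/2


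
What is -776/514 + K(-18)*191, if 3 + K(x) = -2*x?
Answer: 1619483/257 ≈ 6301.5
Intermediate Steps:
K(x) = -3 - 2*x
-776/514 + K(-18)*191 = -776/514 + (-3 - 2*(-18))*191 = -776*1/514 + (-3 + 36)*191 = -388/257 + 33*191 = -388/257 + 6303 = 1619483/257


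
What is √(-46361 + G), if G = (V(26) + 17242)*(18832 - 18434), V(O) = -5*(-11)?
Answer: √6837845 ≈ 2614.9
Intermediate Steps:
V(O) = 55
G = 6884206 (G = (55 + 17242)*(18832 - 18434) = 17297*398 = 6884206)
√(-46361 + G) = √(-46361 + 6884206) = √6837845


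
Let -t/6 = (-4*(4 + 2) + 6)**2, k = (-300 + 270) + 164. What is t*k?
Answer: -260496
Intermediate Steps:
k = 134 (k = -30 + 164 = 134)
t = -1944 (t = -6*(-4*(4 + 2) + 6)**2 = -6*(-4*6 + 6)**2 = -6*(-24 + 6)**2 = -6*(-18)**2 = -6*324 = -1944)
t*k = -1944*134 = -260496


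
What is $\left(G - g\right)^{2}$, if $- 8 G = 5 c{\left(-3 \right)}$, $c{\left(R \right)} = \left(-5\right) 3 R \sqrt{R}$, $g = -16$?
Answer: $\frac{\left(128 - 225 i \sqrt{3}\right)^{2}}{64} \approx -2117.0 - 1558.8 i$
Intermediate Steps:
$c{\left(R \right)} = - 15 R^{\frac{3}{2}}$
$G = - \frac{225 i \sqrt{3}}{8}$ ($G = - \frac{5 \left(- 15 \left(-3\right)^{\frac{3}{2}}\right)}{8} = - \frac{5 \left(- 15 \left(- 3 i \sqrt{3}\right)\right)}{8} = - \frac{5 \cdot 45 i \sqrt{3}}{8} = - \frac{225 i \sqrt{3}}{8} \approx - 48.714 i$)
$\left(G - g\right)^{2} = \left(- \frac{225 i \sqrt{3}}{8} - -16\right)^{2} = \left(- \frac{225 i \sqrt{3}}{8} + 16\right)^{2} = \left(16 - \frac{225 i \sqrt{3}}{8}\right)^{2}$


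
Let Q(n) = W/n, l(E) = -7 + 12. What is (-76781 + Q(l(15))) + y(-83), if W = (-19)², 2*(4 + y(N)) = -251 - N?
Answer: -383984/5 ≈ -76797.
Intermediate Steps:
y(N) = -259/2 - N/2 (y(N) = -4 + (-251 - N)/2 = -4 + (-251/2 - N/2) = -259/2 - N/2)
W = 361
l(E) = 5
Q(n) = 361/n
(-76781 + Q(l(15))) + y(-83) = (-76781 + 361/5) + (-259/2 - ½*(-83)) = (-76781 + 361*(⅕)) + (-259/2 + 83/2) = (-76781 + 361/5) - 88 = -383544/5 - 88 = -383984/5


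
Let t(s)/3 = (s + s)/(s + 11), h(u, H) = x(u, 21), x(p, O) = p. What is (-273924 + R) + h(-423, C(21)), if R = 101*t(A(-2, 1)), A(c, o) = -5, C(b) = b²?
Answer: -274852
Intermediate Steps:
h(u, H) = u
t(s) = 6*s/(11 + s) (t(s) = 3*((s + s)/(s + 11)) = 3*((2*s)/(11 + s)) = 3*(2*s/(11 + s)) = 6*s/(11 + s))
R = -505 (R = 101*(6*(-5)/(11 - 5)) = 101*(6*(-5)/6) = 101*(6*(-5)*(⅙)) = 101*(-5) = -505)
(-273924 + R) + h(-423, C(21)) = (-273924 - 505) - 423 = -274429 - 423 = -274852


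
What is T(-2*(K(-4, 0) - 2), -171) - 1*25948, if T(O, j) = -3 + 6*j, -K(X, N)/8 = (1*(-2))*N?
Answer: -26977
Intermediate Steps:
K(X, N) = 16*N (K(X, N) = -8*1*(-2)*N = -(-16)*N = 16*N)
T(-2*(K(-4, 0) - 2), -171) - 1*25948 = (-3 + 6*(-171)) - 1*25948 = (-3 - 1026) - 25948 = -1029 - 25948 = -26977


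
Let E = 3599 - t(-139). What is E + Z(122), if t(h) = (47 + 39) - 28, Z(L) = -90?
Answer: 3451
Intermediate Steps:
t(h) = 58 (t(h) = 86 - 28 = 58)
E = 3541 (E = 3599 - 1*58 = 3599 - 58 = 3541)
E + Z(122) = 3541 - 90 = 3451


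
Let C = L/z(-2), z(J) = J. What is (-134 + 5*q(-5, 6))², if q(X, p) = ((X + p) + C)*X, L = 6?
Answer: 7056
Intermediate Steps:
C = -3 (C = 6/(-2) = 6*(-½) = -3)
q(X, p) = X*(-3 + X + p) (q(X, p) = ((X + p) - 3)*X = (-3 + X + p)*X = X*(-3 + X + p))
(-134 + 5*q(-5, 6))² = (-134 + 5*(-5*(-3 - 5 + 6)))² = (-134 + 5*(-5*(-2)))² = (-134 + 5*10)² = (-134 + 50)² = (-84)² = 7056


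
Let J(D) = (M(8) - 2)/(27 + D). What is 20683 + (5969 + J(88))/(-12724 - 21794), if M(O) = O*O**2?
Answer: 16420385873/793914 ≈ 20683.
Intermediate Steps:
M(O) = O**3
J(D) = 510/(27 + D) (J(D) = (8**3 - 2)/(27 + D) = (512 - 2)/(27 + D) = 510/(27 + D))
20683 + (5969 + J(88))/(-12724 - 21794) = 20683 + (5969 + 510/(27 + 88))/(-12724 - 21794) = 20683 + (5969 + 510/115)/(-34518) = 20683 + (5969 + 510*(1/115))*(-1/34518) = 20683 + (5969 + 102/23)*(-1/34518) = 20683 + (137389/23)*(-1/34518) = 20683 - 137389/793914 = 16420385873/793914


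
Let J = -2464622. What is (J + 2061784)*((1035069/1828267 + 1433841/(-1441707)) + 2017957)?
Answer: -102032747055071400449982/125515491989 ≈ -8.1291e+11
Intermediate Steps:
(J + 2061784)*((1035069/1828267 + 1433841/(-1441707)) + 2017957) = (-2464622 + 2061784)*((1035069/1828267 + 1433841/(-1441707)) + 2017957) = -402838*((1035069*(1/1828267) + 1433841*(-1/1441707)) + 2017957) = -402838*((147867/261181 - 477947/480569) + 2017957) = -402838*(-53770379084/125515491989 + 2017957) = -402838*253284811897267389/125515491989 = -102032747055071400449982/125515491989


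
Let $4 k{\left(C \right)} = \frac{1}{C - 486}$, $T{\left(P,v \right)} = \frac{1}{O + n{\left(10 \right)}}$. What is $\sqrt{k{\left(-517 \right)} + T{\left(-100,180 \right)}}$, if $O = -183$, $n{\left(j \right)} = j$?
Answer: $\frac{3 i \sqrt{80686335}}{347038} \approx 0.077651 i$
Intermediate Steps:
$T{\left(P,v \right)} = - \frac{1}{173}$ ($T{\left(P,v \right)} = \frac{1}{-183 + 10} = \frac{1}{-173} = - \frac{1}{173}$)
$k{\left(C \right)} = \frac{1}{4 \left(-486 + C\right)}$ ($k{\left(C \right)} = \frac{1}{4 \left(C - 486\right)} = \frac{1}{4 \left(-486 + C\right)}$)
$\sqrt{k{\left(-517 \right)} + T{\left(-100,180 \right)}} = \sqrt{\frac{1}{4 \left(-486 - 517\right)} - \frac{1}{173}} = \sqrt{\frac{1}{4 \left(-1003\right)} - \frac{1}{173}} = \sqrt{\frac{1}{4} \left(- \frac{1}{1003}\right) - \frac{1}{173}} = \sqrt{- \frac{1}{4012} - \frac{1}{173}} = \sqrt{- \frac{4185}{694076}} = \frac{3 i \sqrt{80686335}}{347038}$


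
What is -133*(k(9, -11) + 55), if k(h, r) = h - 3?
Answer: -8113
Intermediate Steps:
k(h, r) = -3 + h
-133*(k(9, -11) + 55) = -133*((-3 + 9) + 55) = -133*(6 + 55) = -133*61 = -8113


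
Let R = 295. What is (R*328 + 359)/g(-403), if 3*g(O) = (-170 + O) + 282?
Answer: -97119/97 ≈ -1001.2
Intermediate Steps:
g(O) = 112/3 + O/3 (g(O) = ((-170 + O) + 282)/3 = (112 + O)/3 = 112/3 + O/3)
(R*328 + 359)/g(-403) = (295*328 + 359)/(112/3 + (⅓)*(-403)) = (96760 + 359)/(112/3 - 403/3) = 97119/(-97) = 97119*(-1/97) = -97119/97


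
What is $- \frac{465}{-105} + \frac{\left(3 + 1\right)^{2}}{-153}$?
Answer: $\frac{4631}{1071} \approx 4.324$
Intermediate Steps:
$- \frac{465}{-105} + \frac{\left(3 + 1\right)^{2}}{-153} = \left(-465\right) \left(- \frac{1}{105}\right) + 4^{2} \left(- \frac{1}{153}\right) = \frac{31}{7} + 16 \left(- \frac{1}{153}\right) = \frac{31}{7} - \frac{16}{153} = \frac{4631}{1071}$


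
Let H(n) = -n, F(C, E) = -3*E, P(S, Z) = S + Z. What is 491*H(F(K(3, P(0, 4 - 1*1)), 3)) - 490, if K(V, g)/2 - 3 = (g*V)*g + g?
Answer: 3929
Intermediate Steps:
K(V, g) = 6 + 2*g + 2*V*g² (K(V, g) = 6 + 2*((g*V)*g + g) = 6 + 2*((V*g)*g + g) = 6 + 2*(V*g² + g) = 6 + 2*(g + V*g²) = 6 + (2*g + 2*V*g²) = 6 + 2*g + 2*V*g²)
491*H(F(K(3, P(0, 4 - 1*1)), 3)) - 490 = 491*(-(-3)*3) - 490 = 491*(-1*(-9)) - 490 = 491*9 - 490 = 4419 - 490 = 3929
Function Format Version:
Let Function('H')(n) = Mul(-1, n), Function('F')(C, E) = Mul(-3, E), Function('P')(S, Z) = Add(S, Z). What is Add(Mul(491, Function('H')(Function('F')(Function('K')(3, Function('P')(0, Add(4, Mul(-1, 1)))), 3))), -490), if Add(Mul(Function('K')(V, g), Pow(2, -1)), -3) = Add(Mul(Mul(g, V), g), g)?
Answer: 3929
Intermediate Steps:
Function('K')(V, g) = Add(6, Mul(2, g), Mul(2, V, Pow(g, 2))) (Function('K')(V, g) = Add(6, Mul(2, Add(Mul(Mul(g, V), g), g))) = Add(6, Mul(2, Add(Mul(Mul(V, g), g), g))) = Add(6, Mul(2, Add(Mul(V, Pow(g, 2)), g))) = Add(6, Mul(2, Add(g, Mul(V, Pow(g, 2))))) = Add(6, Add(Mul(2, g), Mul(2, V, Pow(g, 2)))) = Add(6, Mul(2, g), Mul(2, V, Pow(g, 2))))
Add(Mul(491, Function('H')(Function('F')(Function('K')(3, Function('P')(0, Add(4, Mul(-1, 1)))), 3))), -490) = Add(Mul(491, Mul(-1, Mul(-3, 3))), -490) = Add(Mul(491, Mul(-1, -9)), -490) = Add(Mul(491, 9), -490) = Add(4419, -490) = 3929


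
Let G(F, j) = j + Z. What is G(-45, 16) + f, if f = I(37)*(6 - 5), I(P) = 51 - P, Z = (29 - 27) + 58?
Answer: 90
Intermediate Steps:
Z = 60 (Z = 2 + 58 = 60)
G(F, j) = 60 + j (G(F, j) = j + 60 = 60 + j)
f = 14 (f = (51 - 1*37)*(6 - 5) = (51 - 37)*1 = 14*1 = 14)
G(-45, 16) + f = (60 + 16) + 14 = 76 + 14 = 90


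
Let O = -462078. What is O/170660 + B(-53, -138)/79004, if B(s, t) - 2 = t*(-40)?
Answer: -2222726612/842676415 ≈ -2.6377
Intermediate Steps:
B(s, t) = 2 - 40*t (B(s, t) = 2 + t*(-40) = 2 - 40*t)
O/170660 + B(-53, -138)/79004 = -462078/170660 + (2 - 40*(-138))/79004 = -462078*1/170660 + (2 + 5520)*(1/79004) = -231039/85330 + 5522*(1/79004) = -231039/85330 + 2761/39502 = -2222726612/842676415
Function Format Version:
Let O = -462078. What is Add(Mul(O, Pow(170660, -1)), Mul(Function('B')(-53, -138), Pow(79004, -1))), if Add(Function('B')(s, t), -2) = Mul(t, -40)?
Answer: Rational(-2222726612, 842676415) ≈ -2.6377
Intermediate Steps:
Function('B')(s, t) = Add(2, Mul(-40, t)) (Function('B')(s, t) = Add(2, Mul(t, -40)) = Add(2, Mul(-40, t)))
Add(Mul(O, Pow(170660, -1)), Mul(Function('B')(-53, -138), Pow(79004, -1))) = Add(Mul(-462078, Pow(170660, -1)), Mul(Add(2, Mul(-40, -138)), Pow(79004, -1))) = Add(Mul(-462078, Rational(1, 170660)), Mul(Add(2, 5520), Rational(1, 79004))) = Add(Rational(-231039, 85330), Mul(5522, Rational(1, 79004))) = Add(Rational(-231039, 85330), Rational(2761, 39502)) = Rational(-2222726612, 842676415)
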